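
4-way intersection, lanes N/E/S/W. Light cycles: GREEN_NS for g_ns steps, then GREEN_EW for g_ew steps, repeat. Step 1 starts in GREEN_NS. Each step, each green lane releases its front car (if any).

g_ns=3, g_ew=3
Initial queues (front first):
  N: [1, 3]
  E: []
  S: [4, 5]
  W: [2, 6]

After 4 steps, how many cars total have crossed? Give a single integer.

Step 1 [NS]: N:car1-GO,E:wait,S:car4-GO,W:wait | queues: N=1 E=0 S=1 W=2
Step 2 [NS]: N:car3-GO,E:wait,S:car5-GO,W:wait | queues: N=0 E=0 S=0 W=2
Step 3 [NS]: N:empty,E:wait,S:empty,W:wait | queues: N=0 E=0 S=0 W=2
Step 4 [EW]: N:wait,E:empty,S:wait,W:car2-GO | queues: N=0 E=0 S=0 W=1
Cars crossed by step 4: 5

Answer: 5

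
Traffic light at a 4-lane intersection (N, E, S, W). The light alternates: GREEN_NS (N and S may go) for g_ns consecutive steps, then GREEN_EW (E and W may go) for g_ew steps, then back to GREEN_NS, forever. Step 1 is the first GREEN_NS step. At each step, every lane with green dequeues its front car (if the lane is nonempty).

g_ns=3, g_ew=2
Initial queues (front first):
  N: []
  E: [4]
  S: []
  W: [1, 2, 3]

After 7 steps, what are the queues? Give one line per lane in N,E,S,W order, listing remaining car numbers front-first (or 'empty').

Step 1 [NS]: N:empty,E:wait,S:empty,W:wait | queues: N=0 E=1 S=0 W=3
Step 2 [NS]: N:empty,E:wait,S:empty,W:wait | queues: N=0 E=1 S=0 W=3
Step 3 [NS]: N:empty,E:wait,S:empty,W:wait | queues: N=0 E=1 S=0 W=3
Step 4 [EW]: N:wait,E:car4-GO,S:wait,W:car1-GO | queues: N=0 E=0 S=0 W=2
Step 5 [EW]: N:wait,E:empty,S:wait,W:car2-GO | queues: N=0 E=0 S=0 W=1
Step 6 [NS]: N:empty,E:wait,S:empty,W:wait | queues: N=0 E=0 S=0 W=1
Step 7 [NS]: N:empty,E:wait,S:empty,W:wait | queues: N=0 E=0 S=0 W=1

N: empty
E: empty
S: empty
W: 3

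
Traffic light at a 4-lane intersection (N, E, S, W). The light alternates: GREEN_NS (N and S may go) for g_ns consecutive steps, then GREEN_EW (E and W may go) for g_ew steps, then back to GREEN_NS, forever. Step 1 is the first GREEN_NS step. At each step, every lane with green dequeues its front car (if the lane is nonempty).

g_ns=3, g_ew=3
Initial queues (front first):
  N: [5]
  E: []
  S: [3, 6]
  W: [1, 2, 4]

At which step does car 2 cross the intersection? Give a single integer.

Step 1 [NS]: N:car5-GO,E:wait,S:car3-GO,W:wait | queues: N=0 E=0 S=1 W=3
Step 2 [NS]: N:empty,E:wait,S:car6-GO,W:wait | queues: N=0 E=0 S=0 W=3
Step 3 [NS]: N:empty,E:wait,S:empty,W:wait | queues: N=0 E=0 S=0 W=3
Step 4 [EW]: N:wait,E:empty,S:wait,W:car1-GO | queues: N=0 E=0 S=0 W=2
Step 5 [EW]: N:wait,E:empty,S:wait,W:car2-GO | queues: N=0 E=0 S=0 W=1
Step 6 [EW]: N:wait,E:empty,S:wait,W:car4-GO | queues: N=0 E=0 S=0 W=0
Car 2 crosses at step 5

5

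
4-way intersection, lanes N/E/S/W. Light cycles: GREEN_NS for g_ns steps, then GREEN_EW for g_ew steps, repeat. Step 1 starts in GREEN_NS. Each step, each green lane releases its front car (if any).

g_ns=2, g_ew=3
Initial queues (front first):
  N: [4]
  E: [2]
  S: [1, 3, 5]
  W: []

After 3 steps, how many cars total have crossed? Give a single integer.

Step 1 [NS]: N:car4-GO,E:wait,S:car1-GO,W:wait | queues: N=0 E=1 S=2 W=0
Step 2 [NS]: N:empty,E:wait,S:car3-GO,W:wait | queues: N=0 E=1 S=1 W=0
Step 3 [EW]: N:wait,E:car2-GO,S:wait,W:empty | queues: N=0 E=0 S=1 W=0
Cars crossed by step 3: 4

Answer: 4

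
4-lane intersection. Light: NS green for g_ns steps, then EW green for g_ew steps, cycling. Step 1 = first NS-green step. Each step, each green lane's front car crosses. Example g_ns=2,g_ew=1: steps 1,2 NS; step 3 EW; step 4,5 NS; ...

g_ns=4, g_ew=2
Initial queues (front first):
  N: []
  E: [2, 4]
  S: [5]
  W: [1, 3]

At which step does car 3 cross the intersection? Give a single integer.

Step 1 [NS]: N:empty,E:wait,S:car5-GO,W:wait | queues: N=0 E=2 S=0 W=2
Step 2 [NS]: N:empty,E:wait,S:empty,W:wait | queues: N=0 E=2 S=0 W=2
Step 3 [NS]: N:empty,E:wait,S:empty,W:wait | queues: N=0 E=2 S=0 W=2
Step 4 [NS]: N:empty,E:wait,S:empty,W:wait | queues: N=0 E=2 S=0 W=2
Step 5 [EW]: N:wait,E:car2-GO,S:wait,W:car1-GO | queues: N=0 E=1 S=0 W=1
Step 6 [EW]: N:wait,E:car4-GO,S:wait,W:car3-GO | queues: N=0 E=0 S=0 W=0
Car 3 crosses at step 6

6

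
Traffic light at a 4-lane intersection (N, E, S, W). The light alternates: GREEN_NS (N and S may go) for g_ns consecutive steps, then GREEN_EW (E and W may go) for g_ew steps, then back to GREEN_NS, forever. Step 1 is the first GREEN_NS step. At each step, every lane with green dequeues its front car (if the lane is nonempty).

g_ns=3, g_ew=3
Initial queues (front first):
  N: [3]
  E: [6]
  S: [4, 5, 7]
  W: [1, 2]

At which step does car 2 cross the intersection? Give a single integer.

Step 1 [NS]: N:car3-GO,E:wait,S:car4-GO,W:wait | queues: N=0 E=1 S=2 W=2
Step 2 [NS]: N:empty,E:wait,S:car5-GO,W:wait | queues: N=0 E=1 S=1 W=2
Step 3 [NS]: N:empty,E:wait,S:car7-GO,W:wait | queues: N=0 E=1 S=0 W=2
Step 4 [EW]: N:wait,E:car6-GO,S:wait,W:car1-GO | queues: N=0 E=0 S=0 W=1
Step 5 [EW]: N:wait,E:empty,S:wait,W:car2-GO | queues: N=0 E=0 S=0 W=0
Car 2 crosses at step 5

5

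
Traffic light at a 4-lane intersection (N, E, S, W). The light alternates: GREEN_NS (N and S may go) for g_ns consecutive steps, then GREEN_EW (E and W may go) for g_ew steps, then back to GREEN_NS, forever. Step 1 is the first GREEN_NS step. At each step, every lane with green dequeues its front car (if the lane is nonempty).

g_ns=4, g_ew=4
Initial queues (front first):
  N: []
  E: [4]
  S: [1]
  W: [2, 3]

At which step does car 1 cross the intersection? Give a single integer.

Step 1 [NS]: N:empty,E:wait,S:car1-GO,W:wait | queues: N=0 E=1 S=0 W=2
Step 2 [NS]: N:empty,E:wait,S:empty,W:wait | queues: N=0 E=1 S=0 W=2
Step 3 [NS]: N:empty,E:wait,S:empty,W:wait | queues: N=0 E=1 S=0 W=2
Step 4 [NS]: N:empty,E:wait,S:empty,W:wait | queues: N=0 E=1 S=0 W=2
Step 5 [EW]: N:wait,E:car4-GO,S:wait,W:car2-GO | queues: N=0 E=0 S=0 W=1
Step 6 [EW]: N:wait,E:empty,S:wait,W:car3-GO | queues: N=0 E=0 S=0 W=0
Car 1 crosses at step 1

1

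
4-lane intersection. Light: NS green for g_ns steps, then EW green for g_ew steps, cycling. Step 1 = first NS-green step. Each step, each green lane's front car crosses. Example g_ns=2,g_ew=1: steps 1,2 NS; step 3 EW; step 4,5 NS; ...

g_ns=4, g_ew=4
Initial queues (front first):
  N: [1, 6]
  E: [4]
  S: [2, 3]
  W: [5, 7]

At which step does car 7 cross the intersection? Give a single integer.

Step 1 [NS]: N:car1-GO,E:wait,S:car2-GO,W:wait | queues: N=1 E=1 S=1 W=2
Step 2 [NS]: N:car6-GO,E:wait,S:car3-GO,W:wait | queues: N=0 E=1 S=0 W=2
Step 3 [NS]: N:empty,E:wait,S:empty,W:wait | queues: N=0 E=1 S=0 W=2
Step 4 [NS]: N:empty,E:wait,S:empty,W:wait | queues: N=0 E=1 S=0 W=2
Step 5 [EW]: N:wait,E:car4-GO,S:wait,W:car5-GO | queues: N=0 E=0 S=0 W=1
Step 6 [EW]: N:wait,E:empty,S:wait,W:car7-GO | queues: N=0 E=0 S=0 W=0
Car 7 crosses at step 6

6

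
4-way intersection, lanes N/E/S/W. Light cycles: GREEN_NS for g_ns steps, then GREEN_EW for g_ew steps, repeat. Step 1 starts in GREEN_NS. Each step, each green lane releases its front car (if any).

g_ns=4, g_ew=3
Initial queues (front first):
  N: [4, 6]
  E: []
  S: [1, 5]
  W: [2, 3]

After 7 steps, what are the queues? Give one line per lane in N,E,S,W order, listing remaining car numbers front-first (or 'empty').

Step 1 [NS]: N:car4-GO,E:wait,S:car1-GO,W:wait | queues: N=1 E=0 S=1 W=2
Step 2 [NS]: N:car6-GO,E:wait,S:car5-GO,W:wait | queues: N=0 E=0 S=0 W=2
Step 3 [NS]: N:empty,E:wait,S:empty,W:wait | queues: N=0 E=0 S=0 W=2
Step 4 [NS]: N:empty,E:wait,S:empty,W:wait | queues: N=0 E=0 S=0 W=2
Step 5 [EW]: N:wait,E:empty,S:wait,W:car2-GO | queues: N=0 E=0 S=0 W=1
Step 6 [EW]: N:wait,E:empty,S:wait,W:car3-GO | queues: N=0 E=0 S=0 W=0

N: empty
E: empty
S: empty
W: empty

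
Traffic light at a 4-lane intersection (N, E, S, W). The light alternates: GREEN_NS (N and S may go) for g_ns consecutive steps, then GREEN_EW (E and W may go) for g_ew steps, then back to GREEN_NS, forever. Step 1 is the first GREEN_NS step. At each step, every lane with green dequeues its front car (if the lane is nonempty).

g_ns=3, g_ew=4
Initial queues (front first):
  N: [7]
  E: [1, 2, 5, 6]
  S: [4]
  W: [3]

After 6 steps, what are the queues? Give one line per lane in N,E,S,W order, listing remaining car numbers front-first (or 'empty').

Step 1 [NS]: N:car7-GO,E:wait,S:car4-GO,W:wait | queues: N=0 E=4 S=0 W=1
Step 2 [NS]: N:empty,E:wait,S:empty,W:wait | queues: N=0 E=4 S=0 W=1
Step 3 [NS]: N:empty,E:wait,S:empty,W:wait | queues: N=0 E=4 S=0 W=1
Step 4 [EW]: N:wait,E:car1-GO,S:wait,W:car3-GO | queues: N=0 E=3 S=0 W=0
Step 5 [EW]: N:wait,E:car2-GO,S:wait,W:empty | queues: N=0 E=2 S=0 W=0
Step 6 [EW]: N:wait,E:car5-GO,S:wait,W:empty | queues: N=0 E=1 S=0 W=0

N: empty
E: 6
S: empty
W: empty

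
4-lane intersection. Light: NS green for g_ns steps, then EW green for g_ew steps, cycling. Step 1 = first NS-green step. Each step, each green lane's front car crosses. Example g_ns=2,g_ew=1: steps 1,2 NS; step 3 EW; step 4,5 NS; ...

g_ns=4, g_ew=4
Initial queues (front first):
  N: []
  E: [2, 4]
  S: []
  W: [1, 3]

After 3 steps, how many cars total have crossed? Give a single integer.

Answer: 0

Derivation:
Step 1 [NS]: N:empty,E:wait,S:empty,W:wait | queues: N=0 E=2 S=0 W=2
Step 2 [NS]: N:empty,E:wait,S:empty,W:wait | queues: N=0 E=2 S=0 W=2
Step 3 [NS]: N:empty,E:wait,S:empty,W:wait | queues: N=0 E=2 S=0 W=2
Cars crossed by step 3: 0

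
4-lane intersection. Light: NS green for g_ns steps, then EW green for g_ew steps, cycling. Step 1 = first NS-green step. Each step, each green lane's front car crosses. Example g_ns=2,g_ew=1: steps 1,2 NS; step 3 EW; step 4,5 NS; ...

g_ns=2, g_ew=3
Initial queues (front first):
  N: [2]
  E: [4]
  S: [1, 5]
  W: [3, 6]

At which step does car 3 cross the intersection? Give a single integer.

Step 1 [NS]: N:car2-GO,E:wait,S:car1-GO,W:wait | queues: N=0 E=1 S=1 W=2
Step 2 [NS]: N:empty,E:wait,S:car5-GO,W:wait | queues: N=0 E=1 S=0 W=2
Step 3 [EW]: N:wait,E:car4-GO,S:wait,W:car3-GO | queues: N=0 E=0 S=0 W=1
Step 4 [EW]: N:wait,E:empty,S:wait,W:car6-GO | queues: N=0 E=0 S=0 W=0
Car 3 crosses at step 3

3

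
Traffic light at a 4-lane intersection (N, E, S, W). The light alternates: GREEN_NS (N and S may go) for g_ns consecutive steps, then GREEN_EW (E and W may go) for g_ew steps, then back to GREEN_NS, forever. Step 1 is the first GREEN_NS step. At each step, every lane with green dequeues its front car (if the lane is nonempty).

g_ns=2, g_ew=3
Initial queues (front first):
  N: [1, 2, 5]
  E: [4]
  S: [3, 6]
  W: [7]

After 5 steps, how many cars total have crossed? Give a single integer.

Answer: 6

Derivation:
Step 1 [NS]: N:car1-GO,E:wait,S:car3-GO,W:wait | queues: N=2 E=1 S=1 W=1
Step 2 [NS]: N:car2-GO,E:wait,S:car6-GO,W:wait | queues: N=1 E=1 S=0 W=1
Step 3 [EW]: N:wait,E:car4-GO,S:wait,W:car7-GO | queues: N=1 E=0 S=0 W=0
Step 4 [EW]: N:wait,E:empty,S:wait,W:empty | queues: N=1 E=0 S=0 W=0
Step 5 [EW]: N:wait,E:empty,S:wait,W:empty | queues: N=1 E=0 S=0 W=0
Cars crossed by step 5: 6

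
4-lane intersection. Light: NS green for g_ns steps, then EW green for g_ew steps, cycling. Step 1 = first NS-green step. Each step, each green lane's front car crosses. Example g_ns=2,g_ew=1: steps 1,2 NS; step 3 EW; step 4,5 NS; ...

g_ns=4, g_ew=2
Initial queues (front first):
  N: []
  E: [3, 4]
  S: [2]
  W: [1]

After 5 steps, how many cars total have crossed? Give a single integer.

Step 1 [NS]: N:empty,E:wait,S:car2-GO,W:wait | queues: N=0 E=2 S=0 W=1
Step 2 [NS]: N:empty,E:wait,S:empty,W:wait | queues: N=0 E=2 S=0 W=1
Step 3 [NS]: N:empty,E:wait,S:empty,W:wait | queues: N=0 E=2 S=0 W=1
Step 4 [NS]: N:empty,E:wait,S:empty,W:wait | queues: N=0 E=2 S=0 W=1
Step 5 [EW]: N:wait,E:car3-GO,S:wait,W:car1-GO | queues: N=0 E=1 S=0 W=0
Cars crossed by step 5: 3

Answer: 3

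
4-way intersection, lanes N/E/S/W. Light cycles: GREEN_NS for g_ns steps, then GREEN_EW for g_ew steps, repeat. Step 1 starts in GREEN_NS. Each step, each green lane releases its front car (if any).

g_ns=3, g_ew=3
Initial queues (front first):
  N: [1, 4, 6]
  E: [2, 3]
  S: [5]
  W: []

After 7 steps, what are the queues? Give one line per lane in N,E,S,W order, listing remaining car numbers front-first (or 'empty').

Step 1 [NS]: N:car1-GO,E:wait,S:car5-GO,W:wait | queues: N=2 E=2 S=0 W=0
Step 2 [NS]: N:car4-GO,E:wait,S:empty,W:wait | queues: N=1 E=2 S=0 W=0
Step 3 [NS]: N:car6-GO,E:wait,S:empty,W:wait | queues: N=0 E=2 S=0 W=0
Step 4 [EW]: N:wait,E:car2-GO,S:wait,W:empty | queues: N=0 E=1 S=0 W=0
Step 5 [EW]: N:wait,E:car3-GO,S:wait,W:empty | queues: N=0 E=0 S=0 W=0

N: empty
E: empty
S: empty
W: empty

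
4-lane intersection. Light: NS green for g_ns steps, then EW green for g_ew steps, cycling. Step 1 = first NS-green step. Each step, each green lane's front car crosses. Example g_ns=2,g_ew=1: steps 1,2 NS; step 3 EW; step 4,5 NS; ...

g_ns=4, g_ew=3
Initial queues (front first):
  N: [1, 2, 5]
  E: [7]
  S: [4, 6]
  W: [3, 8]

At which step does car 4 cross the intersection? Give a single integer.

Step 1 [NS]: N:car1-GO,E:wait,S:car4-GO,W:wait | queues: N=2 E=1 S=1 W=2
Step 2 [NS]: N:car2-GO,E:wait,S:car6-GO,W:wait | queues: N=1 E=1 S=0 W=2
Step 3 [NS]: N:car5-GO,E:wait,S:empty,W:wait | queues: N=0 E=1 S=0 W=2
Step 4 [NS]: N:empty,E:wait,S:empty,W:wait | queues: N=0 E=1 S=0 W=2
Step 5 [EW]: N:wait,E:car7-GO,S:wait,W:car3-GO | queues: N=0 E=0 S=0 W=1
Step 6 [EW]: N:wait,E:empty,S:wait,W:car8-GO | queues: N=0 E=0 S=0 W=0
Car 4 crosses at step 1

1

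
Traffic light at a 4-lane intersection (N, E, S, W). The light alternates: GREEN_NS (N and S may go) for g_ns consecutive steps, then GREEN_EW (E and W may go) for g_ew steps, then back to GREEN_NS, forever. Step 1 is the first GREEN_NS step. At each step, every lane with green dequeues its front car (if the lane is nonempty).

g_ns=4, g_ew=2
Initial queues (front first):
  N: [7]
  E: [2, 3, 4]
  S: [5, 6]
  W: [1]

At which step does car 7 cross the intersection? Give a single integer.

Step 1 [NS]: N:car7-GO,E:wait,S:car5-GO,W:wait | queues: N=0 E=3 S=1 W=1
Step 2 [NS]: N:empty,E:wait,S:car6-GO,W:wait | queues: N=0 E=3 S=0 W=1
Step 3 [NS]: N:empty,E:wait,S:empty,W:wait | queues: N=0 E=3 S=0 W=1
Step 4 [NS]: N:empty,E:wait,S:empty,W:wait | queues: N=0 E=3 S=0 W=1
Step 5 [EW]: N:wait,E:car2-GO,S:wait,W:car1-GO | queues: N=0 E=2 S=0 W=0
Step 6 [EW]: N:wait,E:car3-GO,S:wait,W:empty | queues: N=0 E=1 S=0 W=0
Step 7 [NS]: N:empty,E:wait,S:empty,W:wait | queues: N=0 E=1 S=0 W=0
Step 8 [NS]: N:empty,E:wait,S:empty,W:wait | queues: N=0 E=1 S=0 W=0
Step 9 [NS]: N:empty,E:wait,S:empty,W:wait | queues: N=0 E=1 S=0 W=0
Step 10 [NS]: N:empty,E:wait,S:empty,W:wait | queues: N=0 E=1 S=0 W=0
Step 11 [EW]: N:wait,E:car4-GO,S:wait,W:empty | queues: N=0 E=0 S=0 W=0
Car 7 crosses at step 1

1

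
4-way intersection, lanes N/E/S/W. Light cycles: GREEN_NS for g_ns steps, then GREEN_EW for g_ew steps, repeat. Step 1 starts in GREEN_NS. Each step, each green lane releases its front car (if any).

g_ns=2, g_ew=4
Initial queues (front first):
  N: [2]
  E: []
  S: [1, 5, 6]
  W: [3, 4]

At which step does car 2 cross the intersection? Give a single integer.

Step 1 [NS]: N:car2-GO,E:wait,S:car1-GO,W:wait | queues: N=0 E=0 S=2 W=2
Step 2 [NS]: N:empty,E:wait,S:car5-GO,W:wait | queues: N=0 E=0 S=1 W=2
Step 3 [EW]: N:wait,E:empty,S:wait,W:car3-GO | queues: N=0 E=0 S=1 W=1
Step 4 [EW]: N:wait,E:empty,S:wait,W:car4-GO | queues: N=0 E=0 S=1 W=0
Step 5 [EW]: N:wait,E:empty,S:wait,W:empty | queues: N=0 E=0 S=1 W=0
Step 6 [EW]: N:wait,E:empty,S:wait,W:empty | queues: N=0 E=0 S=1 W=0
Step 7 [NS]: N:empty,E:wait,S:car6-GO,W:wait | queues: N=0 E=0 S=0 W=0
Car 2 crosses at step 1

1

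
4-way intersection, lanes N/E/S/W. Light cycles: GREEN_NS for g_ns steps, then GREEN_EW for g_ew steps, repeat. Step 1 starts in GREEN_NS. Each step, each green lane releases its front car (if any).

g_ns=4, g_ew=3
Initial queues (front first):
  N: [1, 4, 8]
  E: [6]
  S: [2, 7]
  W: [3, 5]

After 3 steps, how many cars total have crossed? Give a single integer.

Answer: 5

Derivation:
Step 1 [NS]: N:car1-GO,E:wait,S:car2-GO,W:wait | queues: N=2 E=1 S=1 W=2
Step 2 [NS]: N:car4-GO,E:wait,S:car7-GO,W:wait | queues: N=1 E=1 S=0 W=2
Step 3 [NS]: N:car8-GO,E:wait,S:empty,W:wait | queues: N=0 E=1 S=0 W=2
Cars crossed by step 3: 5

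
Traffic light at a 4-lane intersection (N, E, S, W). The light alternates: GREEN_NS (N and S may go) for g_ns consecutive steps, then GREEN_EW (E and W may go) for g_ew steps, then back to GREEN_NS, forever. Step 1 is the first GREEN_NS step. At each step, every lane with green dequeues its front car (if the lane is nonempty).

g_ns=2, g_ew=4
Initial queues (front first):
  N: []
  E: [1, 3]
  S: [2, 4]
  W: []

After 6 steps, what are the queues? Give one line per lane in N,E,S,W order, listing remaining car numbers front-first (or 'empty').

Step 1 [NS]: N:empty,E:wait,S:car2-GO,W:wait | queues: N=0 E=2 S=1 W=0
Step 2 [NS]: N:empty,E:wait,S:car4-GO,W:wait | queues: N=0 E=2 S=0 W=0
Step 3 [EW]: N:wait,E:car1-GO,S:wait,W:empty | queues: N=0 E=1 S=0 W=0
Step 4 [EW]: N:wait,E:car3-GO,S:wait,W:empty | queues: N=0 E=0 S=0 W=0

N: empty
E: empty
S: empty
W: empty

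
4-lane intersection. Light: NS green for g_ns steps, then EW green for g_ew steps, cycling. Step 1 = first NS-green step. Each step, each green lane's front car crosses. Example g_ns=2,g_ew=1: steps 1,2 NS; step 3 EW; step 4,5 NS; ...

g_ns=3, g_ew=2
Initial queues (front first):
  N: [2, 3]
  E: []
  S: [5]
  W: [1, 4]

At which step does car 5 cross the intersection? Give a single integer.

Step 1 [NS]: N:car2-GO,E:wait,S:car5-GO,W:wait | queues: N=1 E=0 S=0 W=2
Step 2 [NS]: N:car3-GO,E:wait,S:empty,W:wait | queues: N=0 E=0 S=0 W=2
Step 3 [NS]: N:empty,E:wait,S:empty,W:wait | queues: N=0 E=0 S=0 W=2
Step 4 [EW]: N:wait,E:empty,S:wait,W:car1-GO | queues: N=0 E=0 S=0 W=1
Step 5 [EW]: N:wait,E:empty,S:wait,W:car4-GO | queues: N=0 E=0 S=0 W=0
Car 5 crosses at step 1

1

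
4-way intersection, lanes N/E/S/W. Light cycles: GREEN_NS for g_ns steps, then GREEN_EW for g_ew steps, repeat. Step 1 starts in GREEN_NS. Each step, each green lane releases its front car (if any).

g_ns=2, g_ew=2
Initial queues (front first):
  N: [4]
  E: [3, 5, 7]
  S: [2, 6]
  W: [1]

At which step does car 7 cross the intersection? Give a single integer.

Step 1 [NS]: N:car4-GO,E:wait,S:car2-GO,W:wait | queues: N=0 E=3 S=1 W=1
Step 2 [NS]: N:empty,E:wait,S:car6-GO,W:wait | queues: N=0 E=3 S=0 W=1
Step 3 [EW]: N:wait,E:car3-GO,S:wait,W:car1-GO | queues: N=0 E=2 S=0 W=0
Step 4 [EW]: N:wait,E:car5-GO,S:wait,W:empty | queues: N=0 E=1 S=0 W=0
Step 5 [NS]: N:empty,E:wait,S:empty,W:wait | queues: N=0 E=1 S=0 W=0
Step 6 [NS]: N:empty,E:wait,S:empty,W:wait | queues: N=0 E=1 S=0 W=0
Step 7 [EW]: N:wait,E:car7-GO,S:wait,W:empty | queues: N=0 E=0 S=0 W=0
Car 7 crosses at step 7

7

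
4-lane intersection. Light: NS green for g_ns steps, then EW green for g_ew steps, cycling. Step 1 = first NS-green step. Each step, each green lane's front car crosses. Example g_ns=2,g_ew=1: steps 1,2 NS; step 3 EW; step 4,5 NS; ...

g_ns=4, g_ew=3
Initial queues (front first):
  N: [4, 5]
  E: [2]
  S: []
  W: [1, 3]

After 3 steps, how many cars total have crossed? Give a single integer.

Step 1 [NS]: N:car4-GO,E:wait,S:empty,W:wait | queues: N=1 E=1 S=0 W=2
Step 2 [NS]: N:car5-GO,E:wait,S:empty,W:wait | queues: N=0 E=1 S=0 W=2
Step 3 [NS]: N:empty,E:wait,S:empty,W:wait | queues: N=0 E=1 S=0 W=2
Cars crossed by step 3: 2

Answer: 2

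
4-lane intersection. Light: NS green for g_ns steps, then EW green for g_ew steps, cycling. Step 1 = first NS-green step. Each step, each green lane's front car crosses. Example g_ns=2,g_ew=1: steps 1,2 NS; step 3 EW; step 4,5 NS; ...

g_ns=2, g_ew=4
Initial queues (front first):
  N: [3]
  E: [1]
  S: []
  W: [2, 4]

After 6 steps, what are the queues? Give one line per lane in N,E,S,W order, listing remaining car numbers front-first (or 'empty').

Step 1 [NS]: N:car3-GO,E:wait,S:empty,W:wait | queues: N=0 E=1 S=0 W=2
Step 2 [NS]: N:empty,E:wait,S:empty,W:wait | queues: N=0 E=1 S=0 W=2
Step 3 [EW]: N:wait,E:car1-GO,S:wait,W:car2-GO | queues: N=0 E=0 S=0 W=1
Step 4 [EW]: N:wait,E:empty,S:wait,W:car4-GO | queues: N=0 E=0 S=0 W=0

N: empty
E: empty
S: empty
W: empty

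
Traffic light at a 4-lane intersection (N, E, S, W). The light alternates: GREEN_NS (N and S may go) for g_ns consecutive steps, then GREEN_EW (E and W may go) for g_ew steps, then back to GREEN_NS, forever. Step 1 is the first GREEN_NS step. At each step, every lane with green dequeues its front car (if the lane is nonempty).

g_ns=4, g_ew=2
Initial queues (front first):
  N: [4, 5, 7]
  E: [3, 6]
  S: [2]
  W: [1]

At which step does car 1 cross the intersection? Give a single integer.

Step 1 [NS]: N:car4-GO,E:wait,S:car2-GO,W:wait | queues: N=2 E=2 S=0 W=1
Step 2 [NS]: N:car5-GO,E:wait,S:empty,W:wait | queues: N=1 E=2 S=0 W=1
Step 3 [NS]: N:car7-GO,E:wait,S:empty,W:wait | queues: N=0 E=2 S=0 W=1
Step 4 [NS]: N:empty,E:wait,S:empty,W:wait | queues: N=0 E=2 S=0 W=1
Step 5 [EW]: N:wait,E:car3-GO,S:wait,W:car1-GO | queues: N=0 E=1 S=0 W=0
Step 6 [EW]: N:wait,E:car6-GO,S:wait,W:empty | queues: N=0 E=0 S=0 W=0
Car 1 crosses at step 5

5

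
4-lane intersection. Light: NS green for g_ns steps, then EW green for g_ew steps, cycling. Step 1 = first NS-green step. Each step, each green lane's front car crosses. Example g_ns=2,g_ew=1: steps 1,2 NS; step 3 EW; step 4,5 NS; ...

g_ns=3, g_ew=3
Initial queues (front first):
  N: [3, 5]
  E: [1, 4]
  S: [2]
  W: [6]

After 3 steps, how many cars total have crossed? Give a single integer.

Step 1 [NS]: N:car3-GO,E:wait,S:car2-GO,W:wait | queues: N=1 E=2 S=0 W=1
Step 2 [NS]: N:car5-GO,E:wait,S:empty,W:wait | queues: N=0 E=2 S=0 W=1
Step 3 [NS]: N:empty,E:wait,S:empty,W:wait | queues: N=0 E=2 S=0 W=1
Cars crossed by step 3: 3

Answer: 3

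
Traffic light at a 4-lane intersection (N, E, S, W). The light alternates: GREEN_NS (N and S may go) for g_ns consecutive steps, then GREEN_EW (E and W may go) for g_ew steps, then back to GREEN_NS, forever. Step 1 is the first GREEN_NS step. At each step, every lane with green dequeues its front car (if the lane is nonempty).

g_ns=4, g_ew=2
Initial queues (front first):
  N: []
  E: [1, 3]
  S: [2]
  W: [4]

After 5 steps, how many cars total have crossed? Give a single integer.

Step 1 [NS]: N:empty,E:wait,S:car2-GO,W:wait | queues: N=0 E=2 S=0 W=1
Step 2 [NS]: N:empty,E:wait,S:empty,W:wait | queues: N=0 E=2 S=0 W=1
Step 3 [NS]: N:empty,E:wait,S:empty,W:wait | queues: N=0 E=2 S=0 W=1
Step 4 [NS]: N:empty,E:wait,S:empty,W:wait | queues: N=0 E=2 S=0 W=1
Step 5 [EW]: N:wait,E:car1-GO,S:wait,W:car4-GO | queues: N=0 E=1 S=0 W=0
Cars crossed by step 5: 3

Answer: 3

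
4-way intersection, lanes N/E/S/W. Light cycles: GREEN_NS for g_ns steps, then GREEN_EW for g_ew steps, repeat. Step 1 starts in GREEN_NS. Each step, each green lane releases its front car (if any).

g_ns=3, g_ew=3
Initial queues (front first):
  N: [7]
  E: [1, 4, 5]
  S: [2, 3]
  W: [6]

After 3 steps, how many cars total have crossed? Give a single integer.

Step 1 [NS]: N:car7-GO,E:wait,S:car2-GO,W:wait | queues: N=0 E=3 S=1 W=1
Step 2 [NS]: N:empty,E:wait,S:car3-GO,W:wait | queues: N=0 E=3 S=0 W=1
Step 3 [NS]: N:empty,E:wait,S:empty,W:wait | queues: N=0 E=3 S=0 W=1
Cars crossed by step 3: 3

Answer: 3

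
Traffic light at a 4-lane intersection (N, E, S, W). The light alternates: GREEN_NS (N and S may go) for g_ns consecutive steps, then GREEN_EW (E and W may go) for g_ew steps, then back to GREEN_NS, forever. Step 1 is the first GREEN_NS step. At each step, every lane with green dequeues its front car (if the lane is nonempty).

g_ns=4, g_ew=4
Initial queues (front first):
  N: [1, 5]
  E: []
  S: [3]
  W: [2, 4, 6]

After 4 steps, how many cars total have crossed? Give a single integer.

Answer: 3

Derivation:
Step 1 [NS]: N:car1-GO,E:wait,S:car3-GO,W:wait | queues: N=1 E=0 S=0 W=3
Step 2 [NS]: N:car5-GO,E:wait,S:empty,W:wait | queues: N=0 E=0 S=0 W=3
Step 3 [NS]: N:empty,E:wait,S:empty,W:wait | queues: N=0 E=0 S=0 W=3
Step 4 [NS]: N:empty,E:wait,S:empty,W:wait | queues: N=0 E=0 S=0 W=3
Cars crossed by step 4: 3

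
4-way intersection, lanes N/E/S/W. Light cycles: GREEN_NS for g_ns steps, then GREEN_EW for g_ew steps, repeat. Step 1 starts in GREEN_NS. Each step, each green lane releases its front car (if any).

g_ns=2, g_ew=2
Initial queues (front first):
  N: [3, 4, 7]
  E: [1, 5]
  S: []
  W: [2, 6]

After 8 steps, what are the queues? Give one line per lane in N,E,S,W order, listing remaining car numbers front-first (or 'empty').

Step 1 [NS]: N:car3-GO,E:wait,S:empty,W:wait | queues: N=2 E=2 S=0 W=2
Step 2 [NS]: N:car4-GO,E:wait,S:empty,W:wait | queues: N=1 E=2 S=0 W=2
Step 3 [EW]: N:wait,E:car1-GO,S:wait,W:car2-GO | queues: N=1 E=1 S=0 W=1
Step 4 [EW]: N:wait,E:car5-GO,S:wait,W:car6-GO | queues: N=1 E=0 S=0 W=0
Step 5 [NS]: N:car7-GO,E:wait,S:empty,W:wait | queues: N=0 E=0 S=0 W=0

N: empty
E: empty
S: empty
W: empty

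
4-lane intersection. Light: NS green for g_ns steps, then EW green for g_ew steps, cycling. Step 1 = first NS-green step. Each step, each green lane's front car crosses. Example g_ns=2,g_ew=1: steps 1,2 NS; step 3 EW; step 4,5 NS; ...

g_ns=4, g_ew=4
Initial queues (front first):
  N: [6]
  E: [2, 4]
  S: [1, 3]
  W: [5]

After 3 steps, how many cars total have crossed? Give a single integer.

Step 1 [NS]: N:car6-GO,E:wait,S:car1-GO,W:wait | queues: N=0 E=2 S=1 W=1
Step 2 [NS]: N:empty,E:wait,S:car3-GO,W:wait | queues: N=0 E=2 S=0 W=1
Step 3 [NS]: N:empty,E:wait,S:empty,W:wait | queues: N=0 E=2 S=0 W=1
Cars crossed by step 3: 3

Answer: 3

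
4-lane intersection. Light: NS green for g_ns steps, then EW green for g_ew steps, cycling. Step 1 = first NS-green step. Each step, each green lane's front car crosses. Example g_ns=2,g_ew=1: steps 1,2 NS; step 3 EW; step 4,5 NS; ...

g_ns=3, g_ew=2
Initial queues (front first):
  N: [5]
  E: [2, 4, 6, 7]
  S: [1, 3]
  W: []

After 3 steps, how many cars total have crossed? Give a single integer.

Step 1 [NS]: N:car5-GO,E:wait,S:car1-GO,W:wait | queues: N=0 E=4 S=1 W=0
Step 2 [NS]: N:empty,E:wait,S:car3-GO,W:wait | queues: N=0 E=4 S=0 W=0
Step 3 [NS]: N:empty,E:wait,S:empty,W:wait | queues: N=0 E=4 S=0 W=0
Cars crossed by step 3: 3

Answer: 3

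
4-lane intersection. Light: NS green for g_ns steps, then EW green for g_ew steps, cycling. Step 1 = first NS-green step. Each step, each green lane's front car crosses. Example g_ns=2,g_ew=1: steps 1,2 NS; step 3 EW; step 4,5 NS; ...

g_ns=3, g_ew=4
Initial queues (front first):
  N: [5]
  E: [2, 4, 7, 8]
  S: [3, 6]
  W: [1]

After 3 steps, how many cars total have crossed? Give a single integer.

Step 1 [NS]: N:car5-GO,E:wait,S:car3-GO,W:wait | queues: N=0 E=4 S=1 W=1
Step 2 [NS]: N:empty,E:wait,S:car6-GO,W:wait | queues: N=0 E=4 S=0 W=1
Step 3 [NS]: N:empty,E:wait,S:empty,W:wait | queues: N=0 E=4 S=0 W=1
Cars crossed by step 3: 3

Answer: 3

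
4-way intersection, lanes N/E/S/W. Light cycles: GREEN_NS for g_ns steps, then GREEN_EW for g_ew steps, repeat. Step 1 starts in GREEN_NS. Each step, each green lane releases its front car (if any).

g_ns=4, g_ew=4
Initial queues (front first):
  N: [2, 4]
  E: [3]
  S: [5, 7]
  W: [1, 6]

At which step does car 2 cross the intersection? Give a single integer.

Step 1 [NS]: N:car2-GO,E:wait,S:car5-GO,W:wait | queues: N=1 E=1 S=1 W=2
Step 2 [NS]: N:car4-GO,E:wait,S:car7-GO,W:wait | queues: N=0 E=1 S=0 W=2
Step 3 [NS]: N:empty,E:wait,S:empty,W:wait | queues: N=0 E=1 S=0 W=2
Step 4 [NS]: N:empty,E:wait,S:empty,W:wait | queues: N=0 E=1 S=0 W=2
Step 5 [EW]: N:wait,E:car3-GO,S:wait,W:car1-GO | queues: N=0 E=0 S=0 W=1
Step 6 [EW]: N:wait,E:empty,S:wait,W:car6-GO | queues: N=0 E=0 S=0 W=0
Car 2 crosses at step 1

1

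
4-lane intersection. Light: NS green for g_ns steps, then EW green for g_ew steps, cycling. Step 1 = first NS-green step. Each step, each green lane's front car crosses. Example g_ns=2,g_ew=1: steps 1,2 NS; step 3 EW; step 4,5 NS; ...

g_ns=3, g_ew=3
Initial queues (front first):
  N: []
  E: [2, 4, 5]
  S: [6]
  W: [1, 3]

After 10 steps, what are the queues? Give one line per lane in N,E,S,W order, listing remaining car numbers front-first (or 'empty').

Step 1 [NS]: N:empty,E:wait,S:car6-GO,W:wait | queues: N=0 E=3 S=0 W=2
Step 2 [NS]: N:empty,E:wait,S:empty,W:wait | queues: N=0 E=3 S=0 W=2
Step 3 [NS]: N:empty,E:wait,S:empty,W:wait | queues: N=0 E=3 S=0 W=2
Step 4 [EW]: N:wait,E:car2-GO,S:wait,W:car1-GO | queues: N=0 E=2 S=0 W=1
Step 5 [EW]: N:wait,E:car4-GO,S:wait,W:car3-GO | queues: N=0 E=1 S=0 W=0
Step 6 [EW]: N:wait,E:car5-GO,S:wait,W:empty | queues: N=0 E=0 S=0 W=0

N: empty
E: empty
S: empty
W: empty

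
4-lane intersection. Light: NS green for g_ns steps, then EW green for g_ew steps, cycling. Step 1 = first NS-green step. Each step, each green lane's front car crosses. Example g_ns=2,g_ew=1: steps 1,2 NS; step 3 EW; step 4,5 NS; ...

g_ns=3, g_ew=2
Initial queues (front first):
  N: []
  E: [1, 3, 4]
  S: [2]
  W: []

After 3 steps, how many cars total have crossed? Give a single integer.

Step 1 [NS]: N:empty,E:wait,S:car2-GO,W:wait | queues: N=0 E=3 S=0 W=0
Step 2 [NS]: N:empty,E:wait,S:empty,W:wait | queues: N=0 E=3 S=0 W=0
Step 3 [NS]: N:empty,E:wait,S:empty,W:wait | queues: N=0 E=3 S=0 W=0
Cars crossed by step 3: 1

Answer: 1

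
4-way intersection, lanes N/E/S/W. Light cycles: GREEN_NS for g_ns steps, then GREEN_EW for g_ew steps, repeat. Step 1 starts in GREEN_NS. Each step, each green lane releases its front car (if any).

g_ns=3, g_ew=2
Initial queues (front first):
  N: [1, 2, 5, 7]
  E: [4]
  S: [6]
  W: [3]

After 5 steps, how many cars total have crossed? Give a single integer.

Step 1 [NS]: N:car1-GO,E:wait,S:car6-GO,W:wait | queues: N=3 E=1 S=0 W=1
Step 2 [NS]: N:car2-GO,E:wait,S:empty,W:wait | queues: N=2 E=1 S=0 W=1
Step 3 [NS]: N:car5-GO,E:wait,S:empty,W:wait | queues: N=1 E=1 S=0 W=1
Step 4 [EW]: N:wait,E:car4-GO,S:wait,W:car3-GO | queues: N=1 E=0 S=0 W=0
Step 5 [EW]: N:wait,E:empty,S:wait,W:empty | queues: N=1 E=0 S=0 W=0
Cars crossed by step 5: 6

Answer: 6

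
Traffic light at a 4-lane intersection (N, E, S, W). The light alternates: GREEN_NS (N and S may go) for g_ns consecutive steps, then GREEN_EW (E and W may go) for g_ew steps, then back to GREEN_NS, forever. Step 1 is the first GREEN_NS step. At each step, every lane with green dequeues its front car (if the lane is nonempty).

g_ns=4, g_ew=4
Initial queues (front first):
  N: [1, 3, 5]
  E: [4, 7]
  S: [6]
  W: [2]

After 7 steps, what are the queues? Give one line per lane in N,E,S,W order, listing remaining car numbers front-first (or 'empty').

Step 1 [NS]: N:car1-GO,E:wait,S:car6-GO,W:wait | queues: N=2 E=2 S=0 W=1
Step 2 [NS]: N:car3-GO,E:wait,S:empty,W:wait | queues: N=1 E=2 S=0 W=1
Step 3 [NS]: N:car5-GO,E:wait,S:empty,W:wait | queues: N=0 E=2 S=0 W=1
Step 4 [NS]: N:empty,E:wait,S:empty,W:wait | queues: N=0 E=2 S=0 W=1
Step 5 [EW]: N:wait,E:car4-GO,S:wait,W:car2-GO | queues: N=0 E=1 S=0 W=0
Step 6 [EW]: N:wait,E:car7-GO,S:wait,W:empty | queues: N=0 E=0 S=0 W=0

N: empty
E: empty
S: empty
W: empty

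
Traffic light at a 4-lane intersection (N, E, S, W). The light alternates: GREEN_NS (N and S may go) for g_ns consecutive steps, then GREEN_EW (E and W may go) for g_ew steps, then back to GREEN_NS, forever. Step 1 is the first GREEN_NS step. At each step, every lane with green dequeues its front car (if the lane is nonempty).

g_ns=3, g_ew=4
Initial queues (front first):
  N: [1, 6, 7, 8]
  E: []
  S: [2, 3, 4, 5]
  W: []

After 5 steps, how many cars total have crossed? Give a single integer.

Step 1 [NS]: N:car1-GO,E:wait,S:car2-GO,W:wait | queues: N=3 E=0 S=3 W=0
Step 2 [NS]: N:car6-GO,E:wait,S:car3-GO,W:wait | queues: N=2 E=0 S=2 W=0
Step 3 [NS]: N:car7-GO,E:wait,S:car4-GO,W:wait | queues: N=1 E=0 S=1 W=0
Step 4 [EW]: N:wait,E:empty,S:wait,W:empty | queues: N=1 E=0 S=1 W=0
Step 5 [EW]: N:wait,E:empty,S:wait,W:empty | queues: N=1 E=0 S=1 W=0
Cars crossed by step 5: 6

Answer: 6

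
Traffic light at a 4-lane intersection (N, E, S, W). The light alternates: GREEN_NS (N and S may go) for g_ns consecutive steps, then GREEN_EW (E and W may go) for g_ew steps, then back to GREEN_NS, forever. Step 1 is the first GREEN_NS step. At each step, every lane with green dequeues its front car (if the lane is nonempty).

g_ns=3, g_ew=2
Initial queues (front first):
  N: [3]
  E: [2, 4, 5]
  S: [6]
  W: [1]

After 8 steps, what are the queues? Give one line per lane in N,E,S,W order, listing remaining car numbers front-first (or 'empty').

Step 1 [NS]: N:car3-GO,E:wait,S:car6-GO,W:wait | queues: N=0 E=3 S=0 W=1
Step 2 [NS]: N:empty,E:wait,S:empty,W:wait | queues: N=0 E=3 S=0 W=1
Step 3 [NS]: N:empty,E:wait,S:empty,W:wait | queues: N=0 E=3 S=0 W=1
Step 4 [EW]: N:wait,E:car2-GO,S:wait,W:car1-GO | queues: N=0 E=2 S=0 W=0
Step 5 [EW]: N:wait,E:car4-GO,S:wait,W:empty | queues: N=0 E=1 S=0 W=0
Step 6 [NS]: N:empty,E:wait,S:empty,W:wait | queues: N=0 E=1 S=0 W=0
Step 7 [NS]: N:empty,E:wait,S:empty,W:wait | queues: N=0 E=1 S=0 W=0
Step 8 [NS]: N:empty,E:wait,S:empty,W:wait | queues: N=0 E=1 S=0 W=0

N: empty
E: 5
S: empty
W: empty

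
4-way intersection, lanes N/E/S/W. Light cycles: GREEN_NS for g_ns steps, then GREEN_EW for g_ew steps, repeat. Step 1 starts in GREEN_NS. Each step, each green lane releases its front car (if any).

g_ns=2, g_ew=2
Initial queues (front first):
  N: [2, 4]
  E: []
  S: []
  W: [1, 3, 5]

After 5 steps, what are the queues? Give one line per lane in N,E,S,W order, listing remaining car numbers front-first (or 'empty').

Step 1 [NS]: N:car2-GO,E:wait,S:empty,W:wait | queues: N=1 E=0 S=0 W=3
Step 2 [NS]: N:car4-GO,E:wait,S:empty,W:wait | queues: N=0 E=0 S=0 W=3
Step 3 [EW]: N:wait,E:empty,S:wait,W:car1-GO | queues: N=0 E=0 S=0 W=2
Step 4 [EW]: N:wait,E:empty,S:wait,W:car3-GO | queues: N=0 E=0 S=0 W=1
Step 5 [NS]: N:empty,E:wait,S:empty,W:wait | queues: N=0 E=0 S=0 W=1

N: empty
E: empty
S: empty
W: 5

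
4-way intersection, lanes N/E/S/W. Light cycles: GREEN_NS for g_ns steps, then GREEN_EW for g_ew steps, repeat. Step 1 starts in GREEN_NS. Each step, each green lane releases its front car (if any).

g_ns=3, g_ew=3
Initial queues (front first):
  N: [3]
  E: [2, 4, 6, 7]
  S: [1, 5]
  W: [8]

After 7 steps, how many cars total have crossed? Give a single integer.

Answer: 7

Derivation:
Step 1 [NS]: N:car3-GO,E:wait,S:car1-GO,W:wait | queues: N=0 E=4 S=1 W=1
Step 2 [NS]: N:empty,E:wait,S:car5-GO,W:wait | queues: N=0 E=4 S=0 W=1
Step 3 [NS]: N:empty,E:wait,S:empty,W:wait | queues: N=0 E=4 S=0 W=1
Step 4 [EW]: N:wait,E:car2-GO,S:wait,W:car8-GO | queues: N=0 E=3 S=0 W=0
Step 5 [EW]: N:wait,E:car4-GO,S:wait,W:empty | queues: N=0 E=2 S=0 W=0
Step 6 [EW]: N:wait,E:car6-GO,S:wait,W:empty | queues: N=0 E=1 S=0 W=0
Step 7 [NS]: N:empty,E:wait,S:empty,W:wait | queues: N=0 E=1 S=0 W=0
Cars crossed by step 7: 7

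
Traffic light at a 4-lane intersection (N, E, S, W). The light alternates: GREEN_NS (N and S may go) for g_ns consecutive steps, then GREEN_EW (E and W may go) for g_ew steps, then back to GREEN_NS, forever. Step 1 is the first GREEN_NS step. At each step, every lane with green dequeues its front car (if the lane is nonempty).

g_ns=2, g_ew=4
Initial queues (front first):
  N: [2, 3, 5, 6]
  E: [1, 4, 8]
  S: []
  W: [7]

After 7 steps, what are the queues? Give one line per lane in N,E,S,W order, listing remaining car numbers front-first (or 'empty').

Step 1 [NS]: N:car2-GO,E:wait,S:empty,W:wait | queues: N=3 E=3 S=0 W=1
Step 2 [NS]: N:car3-GO,E:wait,S:empty,W:wait | queues: N=2 E=3 S=0 W=1
Step 3 [EW]: N:wait,E:car1-GO,S:wait,W:car7-GO | queues: N=2 E=2 S=0 W=0
Step 4 [EW]: N:wait,E:car4-GO,S:wait,W:empty | queues: N=2 E=1 S=0 W=0
Step 5 [EW]: N:wait,E:car8-GO,S:wait,W:empty | queues: N=2 E=0 S=0 W=0
Step 6 [EW]: N:wait,E:empty,S:wait,W:empty | queues: N=2 E=0 S=0 W=0
Step 7 [NS]: N:car5-GO,E:wait,S:empty,W:wait | queues: N=1 E=0 S=0 W=0

N: 6
E: empty
S: empty
W: empty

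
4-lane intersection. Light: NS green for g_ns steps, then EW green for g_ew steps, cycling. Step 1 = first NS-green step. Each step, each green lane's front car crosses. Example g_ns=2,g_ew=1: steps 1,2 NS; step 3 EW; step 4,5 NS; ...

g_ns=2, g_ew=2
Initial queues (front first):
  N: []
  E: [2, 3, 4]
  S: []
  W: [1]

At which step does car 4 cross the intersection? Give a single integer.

Step 1 [NS]: N:empty,E:wait,S:empty,W:wait | queues: N=0 E=3 S=0 W=1
Step 2 [NS]: N:empty,E:wait,S:empty,W:wait | queues: N=0 E=3 S=0 W=1
Step 3 [EW]: N:wait,E:car2-GO,S:wait,W:car1-GO | queues: N=0 E=2 S=0 W=0
Step 4 [EW]: N:wait,E:car3-GO,S:wait,W:empty | queues: N=0 E=1 S=0 W=0
Step 5 [NS]: N:empty,E:wait,S:empty,W:wait | queues: N=0 E=1 S=0 W=0
Step 6 [NS]: N:empty,E:wait,S:empty,W:wait | queues: N=0 E=1 S=0 W=0
Step 7 [EW]: N:wait,E:car4-GO,S:wait,W:empty | queues: N=0 E=0 S=0 W=0
Car 4 crosses at step 7

7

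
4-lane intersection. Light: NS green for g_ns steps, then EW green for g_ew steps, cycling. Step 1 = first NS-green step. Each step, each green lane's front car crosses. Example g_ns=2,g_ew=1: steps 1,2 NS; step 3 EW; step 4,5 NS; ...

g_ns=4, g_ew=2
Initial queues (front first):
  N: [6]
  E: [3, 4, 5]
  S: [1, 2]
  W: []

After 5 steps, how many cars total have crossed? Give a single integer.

Answer: 4

Derivation:
Step 1 [NS]: N:car6-GO,E:wait,S:car1-GO,W:wait | queues: N=0 E=3 S=1 W=0
Step 2 [NS]: N:empty,E:wait,S:car2-GO,W:wait | queues: N=0 E=3 S=0 W=0
Step 3 [NS]: N:empty,E:wait,S:empty,W:wait | queues: N=0 E=3 S=0 W=0
Step 4 [NS]: N:empty,E:wait,S:empty,W:wait | queues: N=0 E=3 S=0 W=0
Step 5 [EW]: N:wait,E:car3-GO,S:wait,W:empty | queues: N=0 E=2 S=0 W=0
Cars crossed by step 5: 4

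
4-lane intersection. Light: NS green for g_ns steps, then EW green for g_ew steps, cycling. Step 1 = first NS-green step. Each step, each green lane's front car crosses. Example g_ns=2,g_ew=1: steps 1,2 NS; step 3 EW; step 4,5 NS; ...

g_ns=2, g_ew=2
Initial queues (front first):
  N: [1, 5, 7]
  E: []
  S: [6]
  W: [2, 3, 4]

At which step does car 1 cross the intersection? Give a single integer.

Step 1 [NS]: N:car1-GO,E:wait,S:car6-GO,W:wait | queues: N=2 E=0 S=0 W=3
Step 2 [NS]: N:car5-GO,E:wait,S:empty,W:wait | queues: N=1 E=0 S=0 W=3
Step 3 [EW]: N:wait,E:empty,S:wait,W:car2-GO | queues: N=1 E=0 S=0 W=2
Step 4 [EW]: N:wait,E:empty,S:wait,W:car3-GO | queues: N=1 E=0 S=0 W=1
Step 5 [NS]: N:car7-GO,E:wait,S:empty,W:wait | queues: N=0 E=0 S=0 W=1
Step 6 [NS]: N:empty,E:wait,S:empty,W:wait | queues: N=0 E=0 S=0 W=1
Step 7 [EW]: N:wait,E:empty,S:wait,W:car4-GO | queues: N=0 E=0 S=0 W=0
Car 1 crosses at step 1

1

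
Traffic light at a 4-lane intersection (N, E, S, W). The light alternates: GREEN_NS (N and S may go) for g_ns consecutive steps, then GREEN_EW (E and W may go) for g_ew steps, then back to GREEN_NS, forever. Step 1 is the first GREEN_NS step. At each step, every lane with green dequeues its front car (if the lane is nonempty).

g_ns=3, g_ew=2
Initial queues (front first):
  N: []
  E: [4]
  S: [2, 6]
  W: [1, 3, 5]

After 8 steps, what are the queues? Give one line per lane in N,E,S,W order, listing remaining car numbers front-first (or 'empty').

Step 1 [NS]: N:empty,E:wait,S:car2-GO,W:wait | queues: N=0 E=1 S=1 W=3
Step 2 [NS]: N:empty,E:wait,S:car6-GO,W:wait | queues: N=0 E=1 S=0 W=3
Step 3 [NS]: N:empty,E:wait,S:empty,W:wait | queues: N=0 E=1 S=0 W=3
Step 4 [EW]: N:wait,E:car4-GO,S:wait,W:car1-GO | queues: N=0 E=0 S=0 W=2
Step 5 [EW]: N:wait,E:empty,S:wait,W:car3-GO | queues: N=0 E=0 S=0 W=1
Step 6 [NS]: N:empty,E:wait,S:empty,W:wait | queues: N=0 E=0 S=0 W=1
Step 7 [NS]: N:empty,E:wait,S:empty,W:wait | queues: N=0 E=0 S=0 W=1
Step 8 [NS]: N:empty,E:wait,S:empty,W:wait | queues: N=0 E=0 S=0 W=1

N: empty
E: empty
S: empty
W: 5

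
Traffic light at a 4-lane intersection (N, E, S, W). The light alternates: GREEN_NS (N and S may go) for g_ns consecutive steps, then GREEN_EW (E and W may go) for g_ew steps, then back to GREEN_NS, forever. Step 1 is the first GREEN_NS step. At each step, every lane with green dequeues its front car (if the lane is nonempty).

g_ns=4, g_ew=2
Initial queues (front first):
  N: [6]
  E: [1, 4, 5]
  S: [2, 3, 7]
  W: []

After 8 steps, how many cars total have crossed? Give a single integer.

Answer: 6

Derivation:
Step 1 [NS]: N:car6-GO,E:wait,S:car2-GO,W:wait | queues: N=0 E=3 S=2 W=0
Step 2 [NS]: N:empty,E:wait,S:car3-GO,W:wait | queues: N=0 E=3 S=1 W=0
Step 3 [NS]: N:empty,E:wait,S:car7-GO,W:wait | queues: N=0 E=3 S=0 W=0
Step 4 [NS]: N:empty,E:wait,S:empty,W:wait | queues: N=0 E=3 S=0 W=0
Step 5 [EW]: N:wait,E:car1-GO,S:wait,W:empty | queues: N=0 E=2 S=0 W=0
Step 6 [EW]: N:wait,E:car4-GO,S:wait,W:empty | queues: N=0 E=1 S=0 W=0
Step 7 [NS]: N:empty,E:wait,S:empty,W:wait | queues: N=0 E=1 S=0 W=0
Step 8 [NS]: N:empty,E:wait,S:empty,W:wait | queues: N=0 E=1 S=0 W=0
Cars crossed by step 8: 6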